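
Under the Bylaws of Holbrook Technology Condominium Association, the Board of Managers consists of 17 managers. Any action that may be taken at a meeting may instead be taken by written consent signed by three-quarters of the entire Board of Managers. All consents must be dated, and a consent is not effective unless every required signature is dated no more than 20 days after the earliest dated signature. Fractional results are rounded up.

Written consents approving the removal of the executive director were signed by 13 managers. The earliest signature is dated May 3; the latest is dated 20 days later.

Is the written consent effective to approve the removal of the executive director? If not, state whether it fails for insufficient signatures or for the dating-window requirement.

Signatures required: three-quarters of 17 — 3/4 of 17 = 12.75, rounded up to 13, so 13 needed; 13 signed. Sufficient.
Dating window: the latest signature is 20 days after the earliest; the limit is 20 days. Within the window.

Effective — both the signature and dating-window requirements are satisfied.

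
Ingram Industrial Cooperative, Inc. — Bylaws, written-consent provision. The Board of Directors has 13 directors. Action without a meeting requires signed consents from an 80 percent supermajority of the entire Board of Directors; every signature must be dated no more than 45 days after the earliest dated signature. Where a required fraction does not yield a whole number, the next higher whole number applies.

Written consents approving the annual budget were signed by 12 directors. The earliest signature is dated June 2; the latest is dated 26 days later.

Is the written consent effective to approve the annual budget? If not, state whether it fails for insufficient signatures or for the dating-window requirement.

Effective — both the signature and dating-window requirements are satisfied.

Signatures required: an 80 percent supermajority of 13 — 4/5 of 13 = 10.40, rounded up to 11, so 11 needed; 12 signed. Sufficient.
Dating window: the latest signature is 26 days after the earliest; the limit is 45 days. Within the window.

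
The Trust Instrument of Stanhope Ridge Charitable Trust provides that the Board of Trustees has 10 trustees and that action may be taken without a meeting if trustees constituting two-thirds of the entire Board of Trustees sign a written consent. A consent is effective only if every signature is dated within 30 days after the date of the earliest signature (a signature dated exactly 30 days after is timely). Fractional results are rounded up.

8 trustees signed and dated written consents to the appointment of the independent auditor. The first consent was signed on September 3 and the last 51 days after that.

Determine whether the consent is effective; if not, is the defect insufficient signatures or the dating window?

Signatures required: two-thirds of 10 — 2/3 of 10 = 6.67, rounded up to 7, so 7 needed; 8 signed. Sufficient.
Dating window: the latest signature is 51 days after the earliest; the limit is 30 days. Outside the window.

Not effective — dating-window requirement not satisfied.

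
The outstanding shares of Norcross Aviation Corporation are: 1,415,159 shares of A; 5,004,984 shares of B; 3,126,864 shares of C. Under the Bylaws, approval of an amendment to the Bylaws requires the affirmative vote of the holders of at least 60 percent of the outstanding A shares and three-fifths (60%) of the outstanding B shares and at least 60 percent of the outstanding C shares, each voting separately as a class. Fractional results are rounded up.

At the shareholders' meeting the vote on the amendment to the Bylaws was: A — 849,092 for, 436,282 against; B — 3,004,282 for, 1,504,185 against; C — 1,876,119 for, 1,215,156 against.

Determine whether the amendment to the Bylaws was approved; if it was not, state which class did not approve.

A: 3/5 of 1415159 = 849095.40, rounded up to 849096; 849,096 required, 849,092 in favor — not approved.
B: 3/5 of 5004984 = 3002990.40, rounded up to 3002991; 3,002,991 required, 3,004,282 in favor — approved.
C: 3/5 of 3126864 = 1876118.40, rounded up to 1876119; 1,876,119 required, 1,876,119 in favor — approved.

Not approved — the A shares did not give the required vote.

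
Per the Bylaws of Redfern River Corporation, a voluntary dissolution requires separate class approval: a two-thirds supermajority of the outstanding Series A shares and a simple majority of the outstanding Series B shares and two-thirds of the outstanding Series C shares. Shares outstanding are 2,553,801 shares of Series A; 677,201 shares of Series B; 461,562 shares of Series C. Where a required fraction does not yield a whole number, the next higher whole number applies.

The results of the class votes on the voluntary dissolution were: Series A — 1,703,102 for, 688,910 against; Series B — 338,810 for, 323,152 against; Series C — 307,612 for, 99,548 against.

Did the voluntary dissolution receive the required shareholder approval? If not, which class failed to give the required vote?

Not approved — the Series C shares did not give the required vote.

Series A: 2/3 of 2553801 = 1702534; 1,702,534 required, 1,703,102 in favor — approved.
Series B: a majority of 677201 is 338601; 338,601 required, 338,810 in favor — approved.
Series C: 2/3 of 461562 = 307708; 307,708 required, 307,612 in favor — not approved.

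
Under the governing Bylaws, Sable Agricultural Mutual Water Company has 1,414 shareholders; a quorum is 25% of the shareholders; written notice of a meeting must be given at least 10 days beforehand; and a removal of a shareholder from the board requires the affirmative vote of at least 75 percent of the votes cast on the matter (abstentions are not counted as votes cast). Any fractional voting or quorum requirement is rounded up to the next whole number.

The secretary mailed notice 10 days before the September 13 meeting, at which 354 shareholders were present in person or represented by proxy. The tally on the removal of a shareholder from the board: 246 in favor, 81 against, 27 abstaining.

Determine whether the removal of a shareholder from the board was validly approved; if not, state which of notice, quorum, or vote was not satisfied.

Valid — all requirements satisfied.

Notice: 10 days given; 10 required. Satisfied.
Quorum: 25% of 1,414 = 353.50, rounded up to 354; 354 present. Satisfied.
Vote: requires three-fourths of the votes cast (354 − 27 abstaining = 327); 3/4 of 327 = 245.25, rounded up to 246, so 246 needed; 246 in favor. Satisfied.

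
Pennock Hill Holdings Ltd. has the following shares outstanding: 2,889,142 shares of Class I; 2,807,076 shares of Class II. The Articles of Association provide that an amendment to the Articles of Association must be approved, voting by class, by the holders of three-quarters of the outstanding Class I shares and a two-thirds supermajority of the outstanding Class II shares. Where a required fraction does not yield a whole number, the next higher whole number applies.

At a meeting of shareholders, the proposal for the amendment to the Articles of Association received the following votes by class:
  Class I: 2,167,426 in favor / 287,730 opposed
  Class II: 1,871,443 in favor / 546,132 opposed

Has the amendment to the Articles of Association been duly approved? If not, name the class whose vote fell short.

Class I: 3/4 of 2889142 = 2166856.50, rounded up to 2166857; 2,166,857 required, 2,167,426 in favor — approved.
Class II: 2/3 of 2807076 = 1871384; 1,871,384 required, 1,871,443 in favor — approved.

Approved — every class gave the required vote.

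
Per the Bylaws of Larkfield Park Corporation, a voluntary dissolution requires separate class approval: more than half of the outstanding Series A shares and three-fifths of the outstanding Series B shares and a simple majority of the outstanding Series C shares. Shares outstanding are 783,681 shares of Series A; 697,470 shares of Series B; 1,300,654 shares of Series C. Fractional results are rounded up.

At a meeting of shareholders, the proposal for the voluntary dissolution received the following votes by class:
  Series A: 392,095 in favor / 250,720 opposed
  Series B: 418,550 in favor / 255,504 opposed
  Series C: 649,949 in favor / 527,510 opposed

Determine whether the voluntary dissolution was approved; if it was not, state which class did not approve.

Not approved — the Series C shares did not give the required vote.

Series A: a majority of 783681 is 391841; 391,841 required, 392,095 in favor — approved.
Series B: 3/5 of 697470 = 418482; 418,482 required, 418,550 in favor — approved.
Series C: a majority of 1300654 is 650328; 650,328 required, 649,949 in favor — not approved.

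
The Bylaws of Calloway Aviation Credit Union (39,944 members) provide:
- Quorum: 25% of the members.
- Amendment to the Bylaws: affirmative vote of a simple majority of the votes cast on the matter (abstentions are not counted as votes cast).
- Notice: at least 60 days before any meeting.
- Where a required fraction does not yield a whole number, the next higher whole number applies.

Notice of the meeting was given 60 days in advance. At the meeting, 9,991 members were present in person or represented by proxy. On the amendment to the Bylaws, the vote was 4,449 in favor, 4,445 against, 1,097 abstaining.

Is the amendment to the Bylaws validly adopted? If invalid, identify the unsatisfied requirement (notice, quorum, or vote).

Valid — all requirements satisfied.

Notice: 60 days given; 60 required. Satisfied.
Quorum: 25% of 39,944 = 9,986; 9,991 present. Satisfied.
Vote: requires a majority of the votes cast (9,991 − 1,097 abstaining = 8,894); a majority of 8894 is 4448, so 4,448 needed; 4,449 in favor. Satisfied.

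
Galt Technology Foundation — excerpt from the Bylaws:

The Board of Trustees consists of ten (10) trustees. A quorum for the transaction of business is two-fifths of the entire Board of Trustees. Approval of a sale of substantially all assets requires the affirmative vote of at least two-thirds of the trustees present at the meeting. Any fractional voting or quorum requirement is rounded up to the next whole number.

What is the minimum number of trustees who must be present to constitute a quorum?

4

2/5 of 10 = 4.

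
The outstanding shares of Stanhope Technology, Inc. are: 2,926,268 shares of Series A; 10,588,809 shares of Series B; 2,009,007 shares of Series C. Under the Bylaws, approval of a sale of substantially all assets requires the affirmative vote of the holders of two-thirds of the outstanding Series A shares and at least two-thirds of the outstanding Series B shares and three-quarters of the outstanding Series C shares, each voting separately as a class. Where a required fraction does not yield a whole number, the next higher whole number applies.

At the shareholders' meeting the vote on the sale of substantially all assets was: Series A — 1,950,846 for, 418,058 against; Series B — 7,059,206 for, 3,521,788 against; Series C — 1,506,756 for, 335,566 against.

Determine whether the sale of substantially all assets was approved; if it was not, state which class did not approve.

Series A: 2/3 of 2926268 = 1950845.33, rounded up to 1950846; 1,950,846 required, 1,950,846 in favor — approved.
Series B: 2/3 of 10588809 = 7059206; 7,059,206 required, 7,059,206 in favor — approved.
Series C: 3/4 of 2009007 = 1506755.25, rounded up to 1506756; 1,506,756 required, 1,506,756 in favor — approved.

Approved — every class gave the required vote.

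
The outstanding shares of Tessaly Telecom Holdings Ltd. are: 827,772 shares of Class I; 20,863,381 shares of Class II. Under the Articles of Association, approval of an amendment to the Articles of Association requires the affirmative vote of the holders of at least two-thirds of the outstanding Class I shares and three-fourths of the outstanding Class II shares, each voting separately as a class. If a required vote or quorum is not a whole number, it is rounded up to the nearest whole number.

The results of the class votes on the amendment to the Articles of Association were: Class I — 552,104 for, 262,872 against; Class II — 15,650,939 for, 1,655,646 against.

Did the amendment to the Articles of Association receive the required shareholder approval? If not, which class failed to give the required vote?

Approved — every class gave the required vote.

Class I: 2/3 of 827772 = 551848; 551,848 required, 552,104 in favor — approved.
Class II: 3/4 of 20863381 = 15647535.75, rounded up to 15647536; 15,647,536 required, 15,650,939 in favor — approved.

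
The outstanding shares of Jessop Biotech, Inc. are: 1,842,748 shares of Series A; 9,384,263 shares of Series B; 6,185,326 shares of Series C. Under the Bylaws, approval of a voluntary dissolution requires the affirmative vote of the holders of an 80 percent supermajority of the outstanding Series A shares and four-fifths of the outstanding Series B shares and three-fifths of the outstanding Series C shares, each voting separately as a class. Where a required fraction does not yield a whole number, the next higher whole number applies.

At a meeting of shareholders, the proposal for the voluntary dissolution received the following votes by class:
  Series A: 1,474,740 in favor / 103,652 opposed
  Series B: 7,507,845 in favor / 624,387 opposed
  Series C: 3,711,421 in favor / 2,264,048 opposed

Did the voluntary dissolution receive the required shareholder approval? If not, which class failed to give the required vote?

Approved — every class gave the required vote.

Series A: 4/5 of 1842748 = 1474198.40, rounded up to 1474199; 1,474,199 required, 1,474,740 in favor — approved.
Series B: 4/5 of 9384263 = 7507410.40, rounded up to 7507411; 7,507,411 required, 7,507,845 in favor — approved.
Series C: 3/5 of 6185326 = 3711195.60, rounded up to 3711196; 3,711,196 required, 3,711,421 in favor — approved.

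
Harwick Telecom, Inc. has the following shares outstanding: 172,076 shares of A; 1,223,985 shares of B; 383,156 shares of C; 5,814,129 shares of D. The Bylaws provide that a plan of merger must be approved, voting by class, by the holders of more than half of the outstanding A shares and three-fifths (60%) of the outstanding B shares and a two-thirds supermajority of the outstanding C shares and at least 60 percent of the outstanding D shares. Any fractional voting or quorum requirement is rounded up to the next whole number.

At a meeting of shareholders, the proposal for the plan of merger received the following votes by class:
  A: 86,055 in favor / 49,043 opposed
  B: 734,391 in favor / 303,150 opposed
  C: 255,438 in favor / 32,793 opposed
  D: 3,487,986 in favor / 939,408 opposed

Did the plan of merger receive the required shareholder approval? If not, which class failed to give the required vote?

A: a majority of 172076 is 86039; 86,039 required, 86,055 in favor — approved.
B: 3/5 of 1223985 = 734391; 734,391 required, 734,391 in favor — approved.
C: 2/3 of 383156 = 255437.33, rounded up to 255438; 255,438 required, 255,438 in favor — approved.
D: 3/5 of 5814129 = 3488477.40, rounded up to 3488478; 3,488,478 required, 3,487,986 in favor — not approved.

Not approved — the D shares did not give the required vote.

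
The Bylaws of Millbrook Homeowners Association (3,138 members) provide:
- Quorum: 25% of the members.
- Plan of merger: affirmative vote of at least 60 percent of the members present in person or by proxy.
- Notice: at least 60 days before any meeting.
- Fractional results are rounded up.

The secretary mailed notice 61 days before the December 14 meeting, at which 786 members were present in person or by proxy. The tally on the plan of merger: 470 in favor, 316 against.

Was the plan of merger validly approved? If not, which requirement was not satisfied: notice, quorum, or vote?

Invalid — vote requirement not satisfied.

Notice: 61 days given; 60 required. Satisfied.
Quorum: 25% of 3,138 = 784.50, rounded up to 785; 786 present. Satisfied.
Vote: requires three-fifths of those present (786); 3/5 of 786 = 471.60, rounded up to 472, so 472 needed; 470 in favor. Not satisfied.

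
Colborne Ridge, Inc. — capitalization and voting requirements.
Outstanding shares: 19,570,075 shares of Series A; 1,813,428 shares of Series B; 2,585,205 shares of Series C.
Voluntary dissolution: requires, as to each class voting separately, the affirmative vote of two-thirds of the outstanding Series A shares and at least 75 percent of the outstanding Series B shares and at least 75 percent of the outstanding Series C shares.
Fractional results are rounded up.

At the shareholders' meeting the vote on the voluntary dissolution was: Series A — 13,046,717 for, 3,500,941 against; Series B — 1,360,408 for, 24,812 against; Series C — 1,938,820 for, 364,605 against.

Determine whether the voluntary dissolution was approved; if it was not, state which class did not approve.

Series A: 2/3 of 19570075 = 13046716.67, rounded up to 13046717; 13,046,717 required, 13,046,717 in favor — approved.
Series B: 3/4 of 1813428 = 1360071; 1,360,071 required, 1,360,408 in favor — approved.
Series C: 3/4 of 2585205 = 1938903.75, rounded up to 1938904; 1,938,904 required, 1,938,820 in favor — not approved.

Not approved — the Series C shares did not give the required vote.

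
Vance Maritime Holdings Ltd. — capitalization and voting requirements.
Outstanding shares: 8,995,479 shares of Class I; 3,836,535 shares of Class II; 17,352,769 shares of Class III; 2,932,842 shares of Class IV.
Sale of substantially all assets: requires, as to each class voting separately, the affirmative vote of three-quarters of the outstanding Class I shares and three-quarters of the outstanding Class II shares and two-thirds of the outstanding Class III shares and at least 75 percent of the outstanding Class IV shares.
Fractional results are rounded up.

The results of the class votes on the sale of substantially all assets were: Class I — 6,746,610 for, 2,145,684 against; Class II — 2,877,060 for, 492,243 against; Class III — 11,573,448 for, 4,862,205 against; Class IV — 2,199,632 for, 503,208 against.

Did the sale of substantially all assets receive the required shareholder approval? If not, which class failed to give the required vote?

Class I: 3/4 of 8995479 = 6746609.25, rounded up to 6746610; 6,746,610 required, 6,746,610 in favor — approved.
Class II: 3/4 of 3836535 = 2877401.25, rounded up to 2877402; 2,877,402 required, 2,877,060 in favor — not approved.
Class III: 2/3 of 17352769 = 11568512.67, rounded up to 11568513; 11,568,513 required, 11,573,448 in favor — approved.
Class IV: 3/4 of 2932842 = 2199631.50, rounded up to 2199632; 2,199,632 required, 2,199,632 in favor — approved.

Not approved — the Class II shares did not give the required vote.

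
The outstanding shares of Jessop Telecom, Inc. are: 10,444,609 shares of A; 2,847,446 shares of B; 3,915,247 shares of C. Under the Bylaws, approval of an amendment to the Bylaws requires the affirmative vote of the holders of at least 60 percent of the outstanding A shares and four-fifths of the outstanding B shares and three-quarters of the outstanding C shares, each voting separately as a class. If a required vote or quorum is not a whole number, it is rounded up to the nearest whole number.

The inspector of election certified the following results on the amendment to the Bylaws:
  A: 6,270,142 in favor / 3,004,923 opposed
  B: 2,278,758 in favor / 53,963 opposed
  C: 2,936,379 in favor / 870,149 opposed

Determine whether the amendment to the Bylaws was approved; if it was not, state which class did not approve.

A: 3/5 of 10444609 = 6266765.40, rounded up to 6266766; 6,266,766 required, 6,270,142 in favor — approved.
B: 4/5 of 2847446 = 2277956.80, rounded up to 2277957; 2,277,957 required, 2,278,758 in favor — approved.
C: 3/4 of 3915247 = 2936435.25, rounded up to 2936436; 2,936,436 required, 2,936,379 in favor — not approved.

Not approved — the C shares did not give the required vote.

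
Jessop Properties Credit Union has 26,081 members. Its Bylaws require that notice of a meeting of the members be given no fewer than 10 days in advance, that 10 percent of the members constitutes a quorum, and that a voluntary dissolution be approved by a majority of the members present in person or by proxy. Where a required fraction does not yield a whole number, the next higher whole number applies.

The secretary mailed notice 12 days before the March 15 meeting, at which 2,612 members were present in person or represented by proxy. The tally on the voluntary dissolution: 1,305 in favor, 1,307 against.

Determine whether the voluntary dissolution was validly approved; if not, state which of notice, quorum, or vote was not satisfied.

Invalid — vote requirement not satisfied.

Notice: 12 days given; 10 required. Satisfied.
Quorum: 10% of 26,081 = 2,608.10, rounded up to 2,609; 2,612 present. Satisfied.
Vote: requires a majority of those present (2,612); a majority of 2612 is 1307, so 1,307 needed; 1,305 in favor. Not satisfied.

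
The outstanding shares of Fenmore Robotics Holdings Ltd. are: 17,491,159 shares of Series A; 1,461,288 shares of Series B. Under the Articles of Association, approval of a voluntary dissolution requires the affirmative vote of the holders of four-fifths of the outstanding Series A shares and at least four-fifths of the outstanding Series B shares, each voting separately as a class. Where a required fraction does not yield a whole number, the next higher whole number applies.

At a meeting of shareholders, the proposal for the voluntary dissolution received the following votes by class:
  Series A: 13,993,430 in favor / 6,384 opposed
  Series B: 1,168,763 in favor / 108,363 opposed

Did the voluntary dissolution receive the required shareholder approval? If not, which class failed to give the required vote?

Not approved — the Series B shares did not give the required vote.

Series A: 4/5 of 17491159 = 13992927.20, rounded up to 13992928; 13,992,928 required, 13,993,430 in favor — approved.
Series B: 4/5 of 1461288 = 1169030.40, rounded up to 1169031; 1,169,031 required, 1,168,763 in favor — not approved.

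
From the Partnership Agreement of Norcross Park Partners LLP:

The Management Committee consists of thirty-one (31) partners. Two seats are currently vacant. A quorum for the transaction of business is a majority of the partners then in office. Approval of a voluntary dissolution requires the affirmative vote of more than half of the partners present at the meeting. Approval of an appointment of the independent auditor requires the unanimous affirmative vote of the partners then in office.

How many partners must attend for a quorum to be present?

15

A majority of 29 is 15.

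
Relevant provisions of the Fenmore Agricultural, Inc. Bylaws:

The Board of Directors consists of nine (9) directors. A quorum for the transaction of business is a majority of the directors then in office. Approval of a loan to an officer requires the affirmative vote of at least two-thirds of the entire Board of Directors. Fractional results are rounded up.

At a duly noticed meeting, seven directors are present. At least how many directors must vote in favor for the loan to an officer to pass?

6

The loan to an officer requires two-thirds of the entire Board of Directors (9).
2/3 of 9 = 6.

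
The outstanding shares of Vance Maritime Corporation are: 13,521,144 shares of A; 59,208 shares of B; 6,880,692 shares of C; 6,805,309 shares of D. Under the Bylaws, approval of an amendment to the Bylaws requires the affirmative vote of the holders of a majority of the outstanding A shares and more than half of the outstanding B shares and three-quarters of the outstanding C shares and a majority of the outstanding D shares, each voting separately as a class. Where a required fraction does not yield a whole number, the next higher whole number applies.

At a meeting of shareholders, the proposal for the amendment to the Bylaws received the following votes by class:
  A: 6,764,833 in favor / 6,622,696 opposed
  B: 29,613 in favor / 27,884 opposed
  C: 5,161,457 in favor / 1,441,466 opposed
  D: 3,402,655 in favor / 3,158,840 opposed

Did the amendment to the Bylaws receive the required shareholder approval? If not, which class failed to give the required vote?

A: a majority of 13521144 is 6760573; 6,760,573 required, 6,764,833 in favor — approved.
B: a majority of 59208 is 29605; 29,605 required, 29,613 in favor — approved.
C: 3/4 of 6880692 = 5160519; 5,160,519 required, 5,161,457 in favor — approved.
D: a majority of 6805309 is 3402655; 3,402,655 required, 3,402,655 in favor — approved.

Approved — every class gave the required vote.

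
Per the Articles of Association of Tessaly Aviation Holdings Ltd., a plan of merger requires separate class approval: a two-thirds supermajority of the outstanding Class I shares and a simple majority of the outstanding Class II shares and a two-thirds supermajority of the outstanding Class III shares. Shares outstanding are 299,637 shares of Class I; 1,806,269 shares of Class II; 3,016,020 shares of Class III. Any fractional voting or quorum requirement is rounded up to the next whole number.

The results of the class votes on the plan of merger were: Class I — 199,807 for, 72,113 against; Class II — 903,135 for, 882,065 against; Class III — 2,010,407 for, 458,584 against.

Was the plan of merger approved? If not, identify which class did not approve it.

Class I: 2/3 of 299637 = 199758; 199,758 required, 199,807 in favor — approved.
Class II: a majority of 1806269 is 903135; 903,135 required, 903,135 in favor — approved.
Class III: 2/3 of 3016020 = 2010680; 2,010,680 required, 2,010,407 in favor — not approved.

Not approved — the Class III shares did not give the required vote.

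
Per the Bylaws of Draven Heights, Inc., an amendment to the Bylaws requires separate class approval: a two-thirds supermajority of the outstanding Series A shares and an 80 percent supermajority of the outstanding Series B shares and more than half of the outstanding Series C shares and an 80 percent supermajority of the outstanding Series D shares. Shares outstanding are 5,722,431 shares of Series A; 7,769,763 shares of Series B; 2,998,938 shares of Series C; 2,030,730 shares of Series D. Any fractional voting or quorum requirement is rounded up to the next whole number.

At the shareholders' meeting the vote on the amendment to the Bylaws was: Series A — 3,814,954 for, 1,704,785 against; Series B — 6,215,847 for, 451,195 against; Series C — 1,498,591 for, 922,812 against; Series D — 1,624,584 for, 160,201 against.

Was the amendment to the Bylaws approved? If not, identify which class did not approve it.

Not approved — the Series C shares did not give the required vote.

Series A: 2/3 of 5722431 = 3814954; 3,814,954 required, 3,814,954 in favor — approved.
Series B: 4/5 of 7769763 = 6215810.40, rounded up to 6215811; 6,215,811 required, 6,215,847 in favor — approved.
Series C: a majority of 2998938 is 1499470; 1,499,470 required, 1,498,591 in favor — not approved.
Series D: 4/5 of 2030730 = 1624584; 1,624,584 required, 1,624,584 in favor — approved.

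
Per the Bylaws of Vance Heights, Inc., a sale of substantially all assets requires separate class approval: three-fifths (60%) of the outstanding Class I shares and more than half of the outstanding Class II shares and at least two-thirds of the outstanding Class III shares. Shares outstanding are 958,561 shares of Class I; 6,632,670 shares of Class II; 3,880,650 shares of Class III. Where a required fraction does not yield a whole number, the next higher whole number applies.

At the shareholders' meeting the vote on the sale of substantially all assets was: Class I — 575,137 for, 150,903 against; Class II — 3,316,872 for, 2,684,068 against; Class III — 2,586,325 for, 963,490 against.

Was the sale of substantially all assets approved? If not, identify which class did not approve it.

Not approved — the Class III shares did not give the required vote.

Class I: 3/5 of 958561 = 575136.60, rounded up to 575137; 575,137 required, 575,137 in favor — approved.
Class II: a majority of 6632670 is 3316336; 3,316,336 required, 3,316,872 in favor — approved.
Class III: 2/3 of 3880650 = 2587100; 2,587,100 required, 2,586,325 in favor — not approved.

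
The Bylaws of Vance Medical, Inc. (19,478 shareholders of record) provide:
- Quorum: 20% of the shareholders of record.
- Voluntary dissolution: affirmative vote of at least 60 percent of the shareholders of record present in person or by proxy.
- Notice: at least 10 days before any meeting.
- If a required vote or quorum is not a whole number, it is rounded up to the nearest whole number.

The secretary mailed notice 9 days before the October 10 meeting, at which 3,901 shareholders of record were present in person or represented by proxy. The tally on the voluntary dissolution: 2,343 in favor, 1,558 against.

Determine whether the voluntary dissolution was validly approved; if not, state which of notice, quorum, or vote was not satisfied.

Invalid — notice requirement not satisfied.

Notice: 9 days given; 10 required. Not satisfied.
Quorum: 20% of 19,478 = 3,895.60, rounded up to 3,896; 3,901 present. Satisfied.
Vote: requires three-fifths of those present (3,901); 3/5 of 3901 = 2340.60, rounded up to 2341, so 2,341 needed; 2,343 in favor. Satisfied.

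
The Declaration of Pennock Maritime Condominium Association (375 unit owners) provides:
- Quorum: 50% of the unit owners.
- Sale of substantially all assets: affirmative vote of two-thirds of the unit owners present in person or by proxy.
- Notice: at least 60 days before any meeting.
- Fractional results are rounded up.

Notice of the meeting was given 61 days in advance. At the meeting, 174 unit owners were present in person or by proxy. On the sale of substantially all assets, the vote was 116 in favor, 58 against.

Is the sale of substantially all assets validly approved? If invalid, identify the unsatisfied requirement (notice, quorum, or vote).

Notice: 61 days given; 60 required. Satisfied.
Quorum: 50% of 375 = 187.50, rounded up to 188; 174 present. Not satisfied.
Vote: requires two-thirds of those present (174); 2/3 of 174 = 116, so 116 needed; 116 in favor. Satisfied.

Invalid — quorum requirement not satisfied.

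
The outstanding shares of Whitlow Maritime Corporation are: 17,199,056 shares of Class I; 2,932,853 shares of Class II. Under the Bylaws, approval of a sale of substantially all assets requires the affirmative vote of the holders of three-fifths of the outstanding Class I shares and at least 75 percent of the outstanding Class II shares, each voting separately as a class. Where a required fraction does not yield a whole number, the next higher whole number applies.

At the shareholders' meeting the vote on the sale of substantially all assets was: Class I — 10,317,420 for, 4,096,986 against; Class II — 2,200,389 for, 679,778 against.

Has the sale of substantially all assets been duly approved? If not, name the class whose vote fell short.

Class I: 3/5 of 17199056 = 10319433.60, rounded up to 10319434; 10,319,434 required, 10,317,420 in favor — not approved.
Class II: 3/4 of 2932853 = 2199639.75, rounded up to 2199640; 2,199,640 required, 2,200,389 in favor — approved.

Not approved — the Class I shares did not give the required vote.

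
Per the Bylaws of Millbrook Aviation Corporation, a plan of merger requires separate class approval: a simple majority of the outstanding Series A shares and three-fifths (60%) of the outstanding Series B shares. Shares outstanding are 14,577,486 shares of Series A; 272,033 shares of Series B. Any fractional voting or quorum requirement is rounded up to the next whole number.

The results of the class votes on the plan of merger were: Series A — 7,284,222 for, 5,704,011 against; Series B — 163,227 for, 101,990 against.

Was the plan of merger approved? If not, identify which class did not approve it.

Series A: a majority of 14577486 is 7288744; 7,288,744 required, 7,284,222 in favor — not approved.
Series B: 3/5 of 272033 = 163219.80, rounded up to 163220; 163,220 required, 163,227 in favor — approved.

Not approved — the Series A shares did not give the required vote.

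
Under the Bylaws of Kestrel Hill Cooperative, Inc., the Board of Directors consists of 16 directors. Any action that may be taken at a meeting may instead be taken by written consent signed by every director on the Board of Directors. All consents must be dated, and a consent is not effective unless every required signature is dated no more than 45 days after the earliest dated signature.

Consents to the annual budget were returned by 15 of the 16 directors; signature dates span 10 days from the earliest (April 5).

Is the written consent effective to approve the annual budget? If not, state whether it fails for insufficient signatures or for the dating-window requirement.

Signatures required: all of 16 — unanimous means all 16, so 16 needed; 15 signed. Insufficient.
Dating window: the latest signature is 10 days after the earliest; the limit is 45 days. Within the window.

Not effective — insufficient signatures.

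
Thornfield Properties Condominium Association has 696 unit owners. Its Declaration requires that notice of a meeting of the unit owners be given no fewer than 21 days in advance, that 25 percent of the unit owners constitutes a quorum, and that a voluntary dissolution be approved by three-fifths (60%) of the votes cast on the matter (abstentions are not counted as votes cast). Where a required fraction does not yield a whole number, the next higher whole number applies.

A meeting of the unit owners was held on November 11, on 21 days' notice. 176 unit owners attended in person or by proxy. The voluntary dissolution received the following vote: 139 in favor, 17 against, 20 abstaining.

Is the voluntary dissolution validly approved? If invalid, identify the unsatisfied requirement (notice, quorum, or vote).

Valid — all requirements satisfied.

Notice: 21 days given; 21 required. Satisfied.
Quorum: 25% of 696 = 174; 176 present. Satisfied.
Vote: requires three-fifths of the votes cast (176 − 20 abstaining = 156); 3/5 of 156 = 93.60, rounded up to 94, so 94 needed; 139 in favor. Satisfied.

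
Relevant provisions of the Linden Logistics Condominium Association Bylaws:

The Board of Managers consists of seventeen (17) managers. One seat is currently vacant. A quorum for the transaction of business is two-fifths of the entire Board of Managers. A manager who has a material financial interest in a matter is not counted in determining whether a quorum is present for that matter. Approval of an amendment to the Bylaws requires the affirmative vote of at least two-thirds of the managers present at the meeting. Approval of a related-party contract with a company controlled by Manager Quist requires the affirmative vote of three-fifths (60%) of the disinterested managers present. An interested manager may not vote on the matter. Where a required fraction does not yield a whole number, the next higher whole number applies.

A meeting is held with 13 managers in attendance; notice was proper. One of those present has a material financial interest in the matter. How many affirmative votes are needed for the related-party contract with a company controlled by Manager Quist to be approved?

The related-party contract with a company controlled by Manager Quist requires three-fifths of the disinterested managers present (13 − 1 = 12).
3/5 of 12 = 7.20, rounded up to 8.

8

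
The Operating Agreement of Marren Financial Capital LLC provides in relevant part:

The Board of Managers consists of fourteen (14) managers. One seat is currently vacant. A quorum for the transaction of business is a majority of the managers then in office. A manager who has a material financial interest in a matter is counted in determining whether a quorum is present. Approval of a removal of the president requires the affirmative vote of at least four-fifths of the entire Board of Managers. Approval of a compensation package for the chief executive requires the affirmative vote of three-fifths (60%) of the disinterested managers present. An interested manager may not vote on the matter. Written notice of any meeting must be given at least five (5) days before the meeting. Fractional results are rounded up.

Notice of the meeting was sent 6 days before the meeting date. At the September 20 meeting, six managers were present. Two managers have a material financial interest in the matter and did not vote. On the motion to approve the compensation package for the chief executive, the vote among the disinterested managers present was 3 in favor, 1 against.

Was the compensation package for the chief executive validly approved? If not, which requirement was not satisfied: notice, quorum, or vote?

Notice: 6 days given; 5 required (6 ≥ 5). Satisfied.
Quorum: 6 present (interested managers count toward quorum); quorum is 7. Not satisfied.
Vote: the compensation package for the chief executive requires three-fifths of the disinterested managers present (6 − 2 = 4). 3/5 of 4 = 2.40, rounded up to 3, so 3 affirmative votes are needed; 3 voted in favor. Satisfied. (Moot — without a quorum no business can be validly transacted.)

Invalid — quorum requirement not satisfied.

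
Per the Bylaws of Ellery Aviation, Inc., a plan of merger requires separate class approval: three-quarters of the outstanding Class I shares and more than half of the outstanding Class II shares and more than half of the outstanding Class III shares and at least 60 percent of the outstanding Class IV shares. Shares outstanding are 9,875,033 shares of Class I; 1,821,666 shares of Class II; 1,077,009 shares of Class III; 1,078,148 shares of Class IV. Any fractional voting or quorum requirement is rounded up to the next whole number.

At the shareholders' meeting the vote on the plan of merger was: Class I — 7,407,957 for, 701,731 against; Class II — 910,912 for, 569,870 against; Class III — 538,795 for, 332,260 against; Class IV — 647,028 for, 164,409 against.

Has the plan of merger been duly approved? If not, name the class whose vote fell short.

Class I: 3/4 of 9875033 = 7406274.75, rounded up to 7406275; 7,406,275 required, 7,407,957 in favor — approved.
Class II: a majority of 1821666 is 910834; 910,834 required, 910,912 in favor — approved.
Class III: a majority of 1077009 is 538505; 538,505 required, 538,795 in favor — approved.
Class IV: 3/5 of 1078148 = 646888.80, rounded up to 646889; 646,889 required, 647,028 in favor — approved.

Approved — every class gave the required vote.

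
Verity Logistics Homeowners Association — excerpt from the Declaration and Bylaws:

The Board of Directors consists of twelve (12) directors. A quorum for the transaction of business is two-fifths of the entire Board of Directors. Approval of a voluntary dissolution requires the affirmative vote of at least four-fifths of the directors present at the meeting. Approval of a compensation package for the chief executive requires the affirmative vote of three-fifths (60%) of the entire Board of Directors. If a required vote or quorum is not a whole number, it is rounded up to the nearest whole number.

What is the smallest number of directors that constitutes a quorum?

5

2/5 of 12 = 4.80, rounded up to 5.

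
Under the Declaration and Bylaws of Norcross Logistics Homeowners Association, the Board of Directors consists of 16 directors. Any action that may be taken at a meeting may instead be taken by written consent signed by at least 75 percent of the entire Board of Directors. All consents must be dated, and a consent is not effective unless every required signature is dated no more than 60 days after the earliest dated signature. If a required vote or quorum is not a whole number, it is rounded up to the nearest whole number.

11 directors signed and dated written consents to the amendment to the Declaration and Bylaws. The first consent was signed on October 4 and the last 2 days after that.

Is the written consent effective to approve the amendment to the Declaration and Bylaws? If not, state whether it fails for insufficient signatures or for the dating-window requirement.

Not effective — insufficient signatures.

Signatures required: at least 75 percent of 16 — 3/4 of 16 = 12, so 12 needed; 11 signed. Insufficient.
Dating window: the latest signature is 2 days after the earliest; the limit is 60 days. Within the window.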